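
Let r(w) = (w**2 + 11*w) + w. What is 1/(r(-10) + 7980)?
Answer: 1/7960 ≈ 0.00012563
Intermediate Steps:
r(w) = w**2 + 12*w
1/(r(-10) + 7980) = 1/(-10*(12 - 10) + 7980) = 1/(-10*2 + 7980) = 1/(-20 + 7980) = 1/7960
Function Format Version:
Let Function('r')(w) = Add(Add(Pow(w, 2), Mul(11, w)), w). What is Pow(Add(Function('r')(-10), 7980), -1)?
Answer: Rational(1, 7960) ≈ 0.00012563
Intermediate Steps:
Function('r')(w) = Add(Pow(w, 2), Mul(12, w))
Pow(Add(Function('r')(-10), 7980), -1) = Pow(Add(Mul(-10, Add(12, -10)), 7980), -1) = Pow(Add(Mul(-10, 2), 7980), -1) = Pow(Add(-20, 7980), -1) = Pow(7960, -1) = Rational(1, 7960)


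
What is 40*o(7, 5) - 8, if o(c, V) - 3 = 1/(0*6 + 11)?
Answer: 1272/11 ≈ 115.64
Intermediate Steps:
o(c, V) = 34/11 (o(c, V) = 3 + 1/(0*6 + 11) = 3 + 1/(0 + 11) = 3 + 1/11 = 34/11)
40*o(7, 5) - 8 = 40*(34/11) - 8 = 1360/11 - 8 = 1272/11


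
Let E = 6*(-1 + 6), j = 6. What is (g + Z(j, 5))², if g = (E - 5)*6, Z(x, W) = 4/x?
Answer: 204304/9 ≈ 22700.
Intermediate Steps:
E = 30 (E = 6*5 = 30)
g = 150 (g = (30 - 5)*6 = 25*6 = 150)
(g + Z(j, 5))² = (150 + 4/6)² = (150 + 4*(⅙))² = (150 + ⅔)² = (452/3)² = 204304/9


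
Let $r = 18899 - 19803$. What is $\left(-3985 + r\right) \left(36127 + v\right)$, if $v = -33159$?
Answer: $-14510552$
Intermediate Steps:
$r = -904$ ($r = 18899 - 19803 = -904$)
$\left(-3985 + r\right) \left(36127 + v\right) = \left(-3985 - 904\right) \left(36127 - 33159\right) = \left(-4889\right) 2968 = -14510552$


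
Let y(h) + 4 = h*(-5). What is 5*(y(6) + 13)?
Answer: -105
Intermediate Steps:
y(h) = -4 - 5*h (y(h) = -4 + h*(-5) = -4 - 5*h)
5*(y(6) + 13) = 5*((-4 - 5*6) + 13) = 5*((-4 - 30) + 13) = 5*(-34 + 13) = 5*(-21) = -105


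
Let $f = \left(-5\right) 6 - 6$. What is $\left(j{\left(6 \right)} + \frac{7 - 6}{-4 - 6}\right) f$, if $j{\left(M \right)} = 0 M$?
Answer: $\frac{18}{5} \approx 3.6$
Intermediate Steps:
$j{\left(M \right)} = 0$
$f = -36$ ($f = -30 - 6 = -36$)
$\left(j{\left(6 \right)} + \frac{7 - 6}{-4 - 6}\right) f = \left(0 + \frac{7 - 6}{-4 - 6}\right) \left(-36\right) = \left(0 + 1 \frac{1}{-10}\right) \left(-36\right) = \left(0 + 1 \left(- \frac{1}{10}\right)\right) \left(-36\right) = \left(0 - \frac{1}{10}\right) \left(-36\right) = \left(- \frac{1}{10}\right) \left(-36\right) = \frac{18}{5}$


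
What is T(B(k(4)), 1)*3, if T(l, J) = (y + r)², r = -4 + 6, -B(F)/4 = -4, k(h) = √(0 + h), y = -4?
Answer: 12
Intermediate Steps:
k(h) = √h
B(F) = 16 (B(F) = -4*(-4) = 16)
r = 2
T(l, J) = 4 (T(l, J) = (-4 + 2)² = (-2)² = 4)
T(B(k(4)), 1)*3 = 4*3 = 12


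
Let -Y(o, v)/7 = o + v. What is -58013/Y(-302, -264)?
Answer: -58013/3962 ≈ -14.642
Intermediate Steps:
Y(o, v) = -7*o - 7*v (Y(o, v) = -7*(o + v) = -7*o - 7*v)
-58013/Y(-302, -264) = -58013/(-7*(-302) - 7*(-264)) = -58013/(2114 + 1848) = -58013/3962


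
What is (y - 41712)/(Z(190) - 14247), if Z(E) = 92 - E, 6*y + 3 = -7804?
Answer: 258079/86070 ≈ 2.9985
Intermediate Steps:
y = -7807/6 (y = -½ + (⅙)*(-7804) = -½ - 3902/3 = -7807/6 ≈ -1301.2)
(y - 41712)/(Z(190) - 14247) = (-7807/6 - 41712)/((92 - 1*190) - 14247) = -258079/(6*((92 - 190) - 14247)) = -258079/(6*(-98 - 14247)) = -258079/6/(-14345) = -258079/6*(-1/14345) = 258079/86070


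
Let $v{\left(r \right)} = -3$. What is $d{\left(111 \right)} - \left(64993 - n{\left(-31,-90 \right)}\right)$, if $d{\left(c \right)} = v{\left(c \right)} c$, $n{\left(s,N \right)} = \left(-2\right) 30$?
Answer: $-65386$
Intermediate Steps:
$n{\left(s,N \right)} = -60$
$d{\left(c \right)} = - 3 c$
$d{\left(111 \right)} - \left(64993 - n{\left(-31,-90 \right)}\right) = \left(-3\right) 111 - \left(64993 - -60\right) = -333 - \left(64993 + 60\right) = -333 - 65053 = -65386$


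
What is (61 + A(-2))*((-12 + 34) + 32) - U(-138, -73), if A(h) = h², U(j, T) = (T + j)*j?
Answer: -25608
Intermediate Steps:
U(j, T) = j*(T + j)
(61 + A(-2))*((-12 + 34) + 32) - U(-138, -73) = (61 + (-2)²)*((-12 + 34) + 32) - (-138)*(-73 - 138) = (61 + 4)*(22 + 32) - (-138)*(-211) = 65*54 - 1*29118 = 3510 - 29118 = -25608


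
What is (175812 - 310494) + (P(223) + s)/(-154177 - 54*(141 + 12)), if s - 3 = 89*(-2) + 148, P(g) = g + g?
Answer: -21877609817/162439 ≈ -1.3468e+5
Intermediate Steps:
P(g) = 2*g
s = -27 (s = 3 + (89*(-2) + 148) = 3 + (-178 + 148) = 3 - 30 = -27)
(175812 - 310494) + (P(223) + s)/(-154177 - 54*(141 + 12)) = (175812 - 310494) + (2*223 - 27)/(-154177 - 54*(141 + 12)) = -134682 + (446 - 27)/(-154177 - 54*153) = -134682 + 419/(-154177 - 8262) = -134682 + 419/(-162439) = -134682 + 419*(-1/162439) = -134682 - 419/162439 = -21877609817/162439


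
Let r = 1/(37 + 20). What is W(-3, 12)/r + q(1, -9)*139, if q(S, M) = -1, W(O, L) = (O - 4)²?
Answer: 2654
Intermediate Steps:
r = 1/57 ≈ 0.017544
W(O, L) = (-4 + O)²
W(-3, 12)/r + q(1, -9)*139 = (-4 - 3)²/(1/57) - 1*139 = (-7)²*57 - 139 = 49*57 - 139 = 2793 - 139 = 2654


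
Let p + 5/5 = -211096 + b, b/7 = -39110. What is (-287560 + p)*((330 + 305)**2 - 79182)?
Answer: -250299562361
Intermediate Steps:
b = -273770 (b = 7*(-39110) = -273770)
p = -484867 (p = -1 + (-211096 - 273770) = -1 - 484866 = -484867)
(-287560 + p)*((330 + 305)**2 - 79182) = (-287560 - 484867)*((330 + 305)**2 - 79182) = -772427*(635**2 - 79182) = -772427*(403225 - 79182) = -772427*324043 = -250299562361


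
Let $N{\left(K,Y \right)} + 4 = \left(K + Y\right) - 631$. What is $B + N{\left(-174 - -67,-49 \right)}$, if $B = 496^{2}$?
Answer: $245225$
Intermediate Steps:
$B = 246016$
$N{\left(K,Y \right)} = -635 + K + Y$ ($N{\left(K,Y \right)} = -4 - \left(631 - K - Y\right) = -4 + \left(-631 + K + Y\right) = -635 + K + Y$)
$B + N{\left(-174 - -67,-49 \right)} = 246016 - 791 = 245225$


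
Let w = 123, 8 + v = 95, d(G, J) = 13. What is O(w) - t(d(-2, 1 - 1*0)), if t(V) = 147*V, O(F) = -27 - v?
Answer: -2025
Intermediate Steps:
v = 87 (v = -8 + 95 = 87)
O(F) = -114 (O(F) = -27 - 1*87 = -27 - 87 = -114)
O(w) - t(d(-2, 1 - 1*0)) = -114 - 147*13 = -114 - 1*1911 = -114 - 1911 = -2025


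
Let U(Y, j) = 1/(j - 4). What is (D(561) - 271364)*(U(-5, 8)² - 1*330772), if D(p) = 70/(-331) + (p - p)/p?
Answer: 237683595566727/2648 ≈ 8.9760e+10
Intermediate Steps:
U(Y, j) = 1/(-4 + j)
D(p) = -70/331 (D(p) = 70*(-1/331) + 0/p = -70/331 + 0 = -70/331)
(D(561) - 271364)*(U(-5, 8)² - 1*330772) = (-70/331 - 271364)*((1/(-4 + 8))² - 1*330772) = -89821554*((1/4)² - 330772)/331 = -89821554*((¼)² - 330772)/331 = -89821554*(1/16 - 330772)/331 = -89821554/331*(-5292351/16) = 237683595566727/2648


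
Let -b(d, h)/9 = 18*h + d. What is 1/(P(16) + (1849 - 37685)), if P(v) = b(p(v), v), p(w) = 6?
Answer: -1/38482 ≈ -2.5986e-5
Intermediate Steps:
b(d, h) = -162*h - 9*d (b(d, h) = -9*(18*h + d) = -9*(d + 18*h) = -162*h - 9*d)
P(v) = -54 - 162*v (P(v) = -162*v - 9*6 = -162*v - 54 = -54 - 162*v)
1/(P(16) + (1849 - 37685)) = 1/((-54 - 162*16) + (1849 - 37685)) = 1/((-54 - 2592) - 35836) = 1/(-2646 - 35836) = 1/(-38482) = -1/38482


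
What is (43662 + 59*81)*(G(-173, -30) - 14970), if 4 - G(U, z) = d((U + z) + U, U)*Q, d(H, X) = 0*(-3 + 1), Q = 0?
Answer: -724968006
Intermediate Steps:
d(H, X) = 0 (d(H, X) = 0*(-2) = 0)
G(U, z) = 4 (G(U, z) = 4 - 0*0 = 4 - 1*0 = 4 + 0 = 4)
(43662 + 59*81)*(G(-173, -30) - 14970) = (43662 + 59*81)*(4 - 14970) = (43662 + 4779)*(-14966) = 48441*(-14966) = -724968006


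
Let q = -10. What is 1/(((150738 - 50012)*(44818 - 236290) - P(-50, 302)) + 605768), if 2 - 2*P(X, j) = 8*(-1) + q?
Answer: -1/19285602914 ≈ -5.1852e-11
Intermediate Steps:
P(X, j) = 10 (P(X, j) = 1 - (8*(-1) - 10)/2 = 1 - (-8 - 10)/2 = 1 - ½*(-18) = 1 + 9 = 10)
1/(((150738 - 50012)*(44818 - 236290) - P(-50, 302)) + 605768) = 1/(((150738 - 50012)*(44818 - 236290) - 1*10) + 605768) = 1/((100726*(-191472) - 10) + 605768) = 1/((-19286208672 - 10) + 605768) = 1/(-19286208682 + 605768) = 1/(-19285602914) = -1/19285602914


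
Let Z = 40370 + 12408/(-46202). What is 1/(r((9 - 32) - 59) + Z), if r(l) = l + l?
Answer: 23101/928792602 ≈ 2.4872e-5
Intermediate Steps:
r(l) = 2*l
Z = 932581166/23101 (Z = 40370 + 12408*(-1/46202) = 40370 - 6204/23101 = 932581166/23101 ≈ 40370.)
1/(r((9 - 32) - 59) + Z) = 1/(2*((9 - 32) - 59) + 932581166/23101) = 1/(2*(-23 - 59) + 932581166/23101) = 1/(2*(-82) + 932581166/23101) = 1/(-164 + 932581166/23101) = 1/(928792602/23101) = 23101/928792602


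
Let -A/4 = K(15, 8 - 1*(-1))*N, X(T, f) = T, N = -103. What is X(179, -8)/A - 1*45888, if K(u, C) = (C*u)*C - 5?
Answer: -22876085581/498520 ≈ -45888.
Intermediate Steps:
K(u, C) = -5 + u*C² (K(u, C) = u*C² - 5 = -5 + u*C²)
A = 498520 (A = -4*(-5 + 15*(8 - 1*(-1))²)*(-103) = -4*(-5 + 15*(8 + 1)²)*(-103) = -4*(-5 + 15*9²)*(-103) = -4*(-5 + 15*81)*(-103) = -4*(-5 + 1215)*(-103) = -4840*(-103) = -4*(-124630) = 498520)
X(179, -8)/A - 1*45888 = 179/498520 - 1*45888 = 179*(1/498520) - 45888 = 179/498520 - 45888 = -22876085581/498520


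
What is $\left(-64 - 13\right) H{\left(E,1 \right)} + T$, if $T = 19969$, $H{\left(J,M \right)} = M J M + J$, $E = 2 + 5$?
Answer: $18891$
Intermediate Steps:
$E = 7$
$H{\left(J,M \right)} = J + J M^{2}$ ($H{\left(J,M \right)} = J M M + J = J M^{2} + J = J + J M^{2}$)
$\left(-64 - 13\right) H{\left(E,1 \right)} + T = \left(-64 - 13\right) 7 \left(1 + 1^{2}\right) + 19969 = - 77 \cdot 7 \left(1 + 1\right) + 19969 = - 77 \cdot 7 \cdot 2 + 19969 = \left(-77\right) 14 + 19969 = -1078 + 19969 = 18891$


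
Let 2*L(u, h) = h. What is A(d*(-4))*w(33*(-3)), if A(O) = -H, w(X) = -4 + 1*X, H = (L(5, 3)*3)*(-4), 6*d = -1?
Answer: -1854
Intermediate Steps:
L(u, h) = h/2
d = -⅙ (d = (⅙)*(-1) = -⅙ ≈ -0.16667)
H = -18 (H = (((½)*3)*3)*(-4) = ((3/2)*3)*(-4) = (9/2)*(-4) = -18)
w(X) = -4 + X
A(O) = 18 (A(O) = -1*(-18) = 18)
A(d*(-4))*w(33*(-3)) = 18*(-4 + 33*(-3)) = 18*(-4 - 99) = 18*(-103) = -1854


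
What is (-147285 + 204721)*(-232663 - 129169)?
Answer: -20782182752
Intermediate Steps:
(-147285 + 204721)*(-232663 - 129169) = 57436*(-361832) = -20782182752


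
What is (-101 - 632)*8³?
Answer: -375296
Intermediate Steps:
(-101 - 632)*8³ = -733*512 = -375296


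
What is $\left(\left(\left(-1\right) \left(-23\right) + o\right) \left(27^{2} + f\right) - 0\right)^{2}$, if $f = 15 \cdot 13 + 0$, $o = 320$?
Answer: $100445892624$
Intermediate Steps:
$f = 195$ ($f = 195 + 0 = 195$)
$\left(\left(\left(-1\right) \left(-23\right) + o\right) \left(27^{2} + f\right) - 0\right)^{2} = \left(\left(\left(-1\right) \left(-23\right) + 320\right) \left(27^{2} + 195\right) - 0\right)^{2} = \left(\left(23 + 320\right) \left(729 + 195\right) + 0\right)^{2} = \left(343 \cdot 924 + 0\right)^{2} = \left(316932 + 0\right)^{2} = 316932^{2} = 100445892624$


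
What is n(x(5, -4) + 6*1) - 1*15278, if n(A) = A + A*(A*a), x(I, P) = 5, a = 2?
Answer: -15025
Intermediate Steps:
n(A) = A + 2*A**2 (n(A) = A + A*(A*2) = A + A*(2*A) = A + 2*A**2)
n(x(5, -4) + 6*1) - 1*15278 = (5 + 6*1)*(1 + 2*(5 + 6*1)) - 1*15278 = (5 + 6)*(1 + 2*(5 + 6)) - 15278 = 11*(1 + 2*11) - 15278 = 11*(1 + 22) - 15278 = 11*23 - 15278 = 253 - 15278 = -15025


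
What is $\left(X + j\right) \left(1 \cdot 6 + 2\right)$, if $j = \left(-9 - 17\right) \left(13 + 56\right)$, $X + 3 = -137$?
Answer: $-15472$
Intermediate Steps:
$X = -140$ ($X = -3 - 137 = -140$)
$j = -1794$ ($j = \left(-26\right) 69 = -1794$)
$\left(X + j\right) \left(1 \cdot 6 + 2\right) = \left(-140 - 1794\right) \left(1 \cdot 6 + 2\right) = - 1934 \left(6 + 2\right) = \left(-1934\right) 8 = -15472$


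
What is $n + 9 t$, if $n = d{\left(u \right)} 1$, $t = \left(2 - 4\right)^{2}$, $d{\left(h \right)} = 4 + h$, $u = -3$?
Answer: $37$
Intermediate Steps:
$t = 4$ ($t = \left(-2\right)^{2} = 4$)
$n = 1$ ($n = \left(4 - 3\right) 1 = 1 \cdot 1 = 1$)
$n + 9 t = 1 + 9 \cdot 4 = 1 + 36 = 37$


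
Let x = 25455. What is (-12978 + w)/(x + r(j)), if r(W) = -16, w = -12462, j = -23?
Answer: -25440/25439 ≈ -1.0000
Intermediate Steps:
(-12978 + w)/(x + r(j)) = (-12978 - 12462)/(25455 - 16) = -25440/25439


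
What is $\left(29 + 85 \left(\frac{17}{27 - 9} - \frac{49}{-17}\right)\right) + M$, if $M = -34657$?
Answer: $- \frac{617449}{18} \approx -34303.0$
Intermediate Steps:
$\left(29 + 85 \left(\frac{17}{27 - 9} - \frac{49}{-17}\right)\right) + M = \left(29 + 85 \left(\frac{17}{27 - 9} - \frac{49}{-17}\right)\right) - 34657 = \left(29 + 85 \left(\frac{17}{27 - 9} - - \frac{49}{17}\right)\right) - 34657 = \left(29 + 85 \left(\frac{17}{18} + \frac{49}{17}\right)\right) - 34657 = \left(29 + 85 \cdot \frac{1171}{306}\right) - 34657 = \left(29 + \frac{5855}{18}\right) - 34657 = \frac{6377}{18} - 34657 = - \frac{617449}{18}$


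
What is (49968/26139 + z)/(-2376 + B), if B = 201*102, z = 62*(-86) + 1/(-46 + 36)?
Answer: -464419313/1579318380 ≈ -0.29406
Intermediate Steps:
z = -53321/10 (z = -5332 + 1/(-10) = -5332 - ⅒ = -53321/10 ≈ -5332.1)
B = 20502
(49968/26139 + z)/(-2376 + B) = (49968/26139 - 53321/10)/(-2376 + 20502) = (49968*(1/26139) - 53321/10)/18126 = (16656/8713 - 53321/10)*(1/18126) = -464419313/87130*1/18126 = -464419313/1579318380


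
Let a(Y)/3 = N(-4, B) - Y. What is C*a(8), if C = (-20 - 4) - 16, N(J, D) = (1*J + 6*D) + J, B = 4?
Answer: -960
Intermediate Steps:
N(J, D) = 2*J + 6*D (N(J, D) = (J + 6*D) + J = 2*J + 6*D)
a(Y) = 48 - 3*Y (a(Y) = 3*((2*(-4) + 6*4) - Y) = 3*((-8 + 24) - Y) = 3*(16 - Y) = 48 - 3*Y)
C = -40 (C = -24 - 16 = -40)
C*a(8) = -40*(48 - 3*8) = -40*(48 - 24) = -40*24 = -960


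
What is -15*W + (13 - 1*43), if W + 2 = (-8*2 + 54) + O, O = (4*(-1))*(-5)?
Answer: -870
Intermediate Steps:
O = 20 (O = -4*(-5) = 20)
W = 56 (W = -2 + ((-8*2 + 54) + 20) = -2 + ((-16 + 54) + 20) = -2 + (38 + 20) = -2 + 58 = 56)
-15*W + (13 - 1*43) = -15*56 + (13 - 1*43) = -840 + (13 - 43) = -840 - 30 = -870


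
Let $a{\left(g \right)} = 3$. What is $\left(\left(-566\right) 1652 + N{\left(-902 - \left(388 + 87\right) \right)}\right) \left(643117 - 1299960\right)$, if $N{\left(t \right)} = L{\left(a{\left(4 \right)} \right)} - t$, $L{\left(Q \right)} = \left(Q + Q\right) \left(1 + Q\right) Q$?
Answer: $613217458469$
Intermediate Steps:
$L{\left(Q \right)} = 2 Q^{2} \left(1 + Q\right)$ ($L{\left(Q \right)} = 2 Q \left(1 + Q\right) Q = 2 Q^{2} \left(1 + Q\right)$)
$N{\left(t \right)} = 72 - t$ ($N{\left(t \right)} = 2 \cdot 3^{2} \left(1 + 3\right) - t = 2 \cdot 9 \cdot 4 - t = 72 - t$)
$\left(\left(-566\right) 1652 + N{\left(-902 - \left(388 + 87\right) \right)}\right) \left(643117 - 1299960\right) = \left(\left(-566\right) 1652 + \left(72 - \left(-902 - \left(388 + 87\right)\right)\right)\right) \left(643117 - 1299960\right) = \left(-935032 + \left(72 - \left(-902 - 475\right)\right)\right) \left(-656843\right) = \left(-935032 + \left(72 - -1377\right)\right) \left(-656843\right) = \left(-935032 + \left(72 + 1377\right)\right) \left(-656843\right) = \left(-935032 + 1449\right) \left(-656843\right) = \left(-933583\right) \left(-656843\right) = 613217458469$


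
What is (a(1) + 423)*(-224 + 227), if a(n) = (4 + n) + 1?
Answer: 1287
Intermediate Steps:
a(n) = 5 + n
(a(1) + 423)*(-224 + 227) = ((5 + 1) + 423)*(-224 + 227) = (6 + 423)*3 = 429*3 = 1287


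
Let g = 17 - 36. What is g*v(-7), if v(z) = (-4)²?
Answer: -304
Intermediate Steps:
v(z) = 16
g = -19
g*v(-7) = -19*16 = -304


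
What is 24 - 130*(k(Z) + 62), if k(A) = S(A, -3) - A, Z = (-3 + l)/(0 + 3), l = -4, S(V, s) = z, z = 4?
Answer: -26578/3 ≈ -8859.3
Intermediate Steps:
S(V, s) = 4
Z = -7/3 (Z = (-3 - 4)/(0 + 3) = -7/3 ≈ -2.3333)
k(A) = 4 - A
24 - 130*(k(Z) + 62) = 24 - 130*((4 - 1*(-7/3)) + 62) = 24 - 130*((4 + 7/3) + 62) = 24 - 130*(19/3 + 62) = 24 - 130*205/3 = 24 - 26650/3 = -26578/3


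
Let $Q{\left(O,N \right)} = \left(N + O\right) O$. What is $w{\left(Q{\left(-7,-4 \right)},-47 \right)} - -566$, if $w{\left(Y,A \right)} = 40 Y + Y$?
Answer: $3723$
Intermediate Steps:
$Q{\left(O,N \right)} = O \left(N + O\right)$
$w{\left(Y,A \right)} = 41 Y$
$w{\left(Q{\left(-7,-4 \right)},-47 \right)} - -566 = 41 \left(- 7 \left(-4 - 7\right)\right) - -566 = 41 \left(\left(-7\right) \left(-11\right)\right) + 566 = 41 \cdot 77 + 566 = 3157 + 566 = 3723$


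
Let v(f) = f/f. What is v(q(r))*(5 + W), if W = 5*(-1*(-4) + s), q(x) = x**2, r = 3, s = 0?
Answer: 25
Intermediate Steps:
v(f) = 1
W = 20 (W = 5*(-1*(-4) + 0) = 5*(4 + 0) = 5*4 = 20)
v(q(r))*(5 + W) = 1*(5 + 20) = 1*25 = 25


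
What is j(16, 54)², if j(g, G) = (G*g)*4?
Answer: 11943936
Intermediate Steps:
j(g, G) = 4*G*g
j(16, 54)² = (4*54*16)² = 3456² = 11943936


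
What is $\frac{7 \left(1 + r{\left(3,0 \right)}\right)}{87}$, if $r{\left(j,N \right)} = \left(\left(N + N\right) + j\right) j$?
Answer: $\frac{70}{87} \approx 0.8046$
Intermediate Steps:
$r{\left(j,N \right)} = j \left(j + 2 N\right)$ ($r{\left(j,N \right)} = \left(2 N + j\right) j = \left(j + 2 N\right) j = j \left(j + 2 N\right)$)
$\frac{7 \left(1 + r{\left(3,0 \right)}\right)}{87} = \frac{7 \left(1 + 3 \left(3 + 2 \cdot 0\right)\right)}{87} = 7 \left(1 + 3 \left(3 + 0\right)\right) \frac{1}{87} = 7 \left(1 + 3 \cdot 3\right) \frac{1}{87} = 7 \left(1 + 9\right) \frac{1}{87} = 7 \cdot 10 \cdot \frac{1}{87} = 70 \cdot \frac{1}{87} = \frac{70}{87}$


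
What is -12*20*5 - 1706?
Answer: -2906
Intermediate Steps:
-12*20*5 - 1706 = -240*5 - 1706 = -1200 - 1706 = -2906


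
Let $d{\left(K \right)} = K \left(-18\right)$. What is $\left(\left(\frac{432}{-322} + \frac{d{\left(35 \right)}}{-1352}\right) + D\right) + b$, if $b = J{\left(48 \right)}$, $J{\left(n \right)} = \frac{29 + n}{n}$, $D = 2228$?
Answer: $\frac{2910790777}{1306032} \approx 2228.7$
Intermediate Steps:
$d{\left(K \right)} = - 18 K$
$J{\left(n \right)} = \frac{29 + n}{n}$
$b = \frac{77}{48}$ ($b = \frac{29 + 48}{48} = \frac{1}{48} \cdot 77 = \frac{77}{48} \approx 1.6042$)
$\left(\left(\frac{432}{-322} + \frac{d{\left(35 \right)}}{-1352}\right) + D\right) + b = \left(\left(\frac{432}{-322} + \frac{\left(-18\right) 35}{-1352}\right) + 2228\right) + \frac{77}{48} = \left(\left(432 \left(- \frac{1}{322}\right) - - \frac{315}{676}\right) + 2228\right) + \frac{77}{48} = \left(\left(- \frac{216}{161} + \frac{315}{676}\right) + 2228\right) + \frac{77}{48} = \left(- \frac{95301}{108836} + 2228\right) + \frac{77}{48} = \frac{242391307}{108836} + \frac{77}{48} = \frac{2910790777}{1306032}$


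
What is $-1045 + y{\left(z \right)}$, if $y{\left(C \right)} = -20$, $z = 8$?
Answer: $-1065$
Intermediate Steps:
$-1045 + y{\left(z \right)} = -1045 - 20 = -1065$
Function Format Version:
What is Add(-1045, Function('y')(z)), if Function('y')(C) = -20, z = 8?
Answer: -1065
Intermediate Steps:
Add(-1045, Function('y')(z)) = Add(-1045, -20) = -1065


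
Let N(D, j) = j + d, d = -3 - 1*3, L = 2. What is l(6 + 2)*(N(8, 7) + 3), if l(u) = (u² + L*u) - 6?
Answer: 296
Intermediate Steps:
d = -6 (d = -3 - 3 = -6)
l(u) = -6 + u² + 2*u (l(u) = (u² + 2*u) - 6 = -6 + u² + 2*u)
N(D, j) = -6 + j (N(D, j) = j - 6 = -6 + j)
l(6 + 2)*(N(8, 7) + 3) = (-6 + (6 + 2)² + 2*(6 + 2))*((-6 + 7) + 3) = (-6 + 8² + 2*8)*(1 + 3) = (-6 + 64 + 16)*4 = 74*4 = 296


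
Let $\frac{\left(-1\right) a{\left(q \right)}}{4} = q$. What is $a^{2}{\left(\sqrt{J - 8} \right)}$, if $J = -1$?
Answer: $-144$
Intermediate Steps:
$a{\left(q \right)} = - 4 q$
$a^{2}{\left(\sqrt{J - 8} \right)} = \left(- 4 \sqrt{-1 - 8}\right)^{2} = \left(- 4 \sqrt{-9}\right)^{2} = \left(- 4 \cdot 3 i\right)^{2} = \left(- 12 i\right)^{2} = -144$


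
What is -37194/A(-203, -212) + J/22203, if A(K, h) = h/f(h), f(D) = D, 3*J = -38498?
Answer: -2477493644/66609 ≈ -37195.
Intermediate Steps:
J = -38498/3 (J = (⅓)*(-38498) = -38498/3 ≈ -12833.)
A(K, h) = 1 (A(K, h) = h/h = 1)
-37194/A(-203, -212) + J/22203 = -37194/1 - 38498/3/22203 = -37194*1 - 38498/3*1/22203 = -37194 - 38498/66609 = -2477493644/66609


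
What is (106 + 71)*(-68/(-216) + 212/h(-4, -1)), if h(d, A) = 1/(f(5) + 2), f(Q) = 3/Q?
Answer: 8785631/90 ≈ 97618.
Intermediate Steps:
h(d, A) = 5/13 (h(d, A) = 1/(3/5 + 2) = 1/(3*(⅕) + 2) = 1/(⅗ + 2) = 1/(13/5) = 5/13)
(106 + 71)*(-68/(-216) + 212/h(-4, -1)) = (106 + 71)*(-68/(-216) + 212/(5/13)) = 177*(-68*(-1/216) + 212*(13/5)) = 177*(17/54 + 2756/5) = 177*(148909/270) = 8785631/90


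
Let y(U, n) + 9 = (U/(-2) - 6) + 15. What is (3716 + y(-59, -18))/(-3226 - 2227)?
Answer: -7491/10906 ≈ -0.68687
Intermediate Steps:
y(U, n) = -U/2 (y(U, n) = -9 + ((U/(-2) - 6) + 15) = -9 + ((U*(-½) - 6) + 15) = -9 + ((-U/2 - 6) + 15) = -9 + ((-6 - U/2) + 15) = -9 + (9 - U/2) = -U/2)
(3716 + y(-59, -18))/(-3226 - 2227) = (3716 - ½*(-59))/(-3226 - 2227) = (3716 + 59/2)/(-5453) = (7491/2)*(-1/5453) = -7491/10906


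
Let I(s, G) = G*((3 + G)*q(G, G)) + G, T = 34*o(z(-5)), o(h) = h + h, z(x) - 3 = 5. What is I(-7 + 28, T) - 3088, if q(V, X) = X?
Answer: 161874448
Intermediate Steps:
z(x) = 8 (z(x) = 3 + 5 = 8)
o(h) = 2*h
T = 544 (T = 34*(2*8) = 34*16 = 544)
I(s, G) = G + G²*(3 + G) (I(s, G) = G*((3 + G)*G) + G = G*(G*(3 + G)) + G = G²*(3 + G) + G = G + G²*(3 + G))
I(-7 + 28, T) - 3088 = 544*(1 + 544² + 3*544) - 3088 = 544*(1 + 295936 + 1632) - 3088 = 544*297569 - 3088 = 161877536 - 3088 = 161874448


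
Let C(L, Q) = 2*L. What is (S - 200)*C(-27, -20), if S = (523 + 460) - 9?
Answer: -41796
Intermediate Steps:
S = 974 (S = 983 - 9 = 974)
(S - 200)*C(-27, -20) = (974 - 200)*(2*(-27)) = 774*(-54) = -41796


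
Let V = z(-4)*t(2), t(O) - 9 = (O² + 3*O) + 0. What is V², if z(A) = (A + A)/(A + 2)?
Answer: 5776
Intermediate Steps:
z(A) = 2*A/(2 + A) (z(A) = (2*A)/(2 + A) = 2*A/(2 + A))
t(O) = 9 + O² + 3*O (t(O) = 9 + ((O² + 3*O) + 0) = 9 + (O² + 3*O) = 9 + O² + 3*O)
V = 76 (V = (2*(-4)/(2 - 4))*(9 + 2² + 3*2) = (2*(-4)/(-2))*(9 + 4 + 6) = (2*(-4)*(-½))*19 = 4*19 = 76)
V² = 76² = 5776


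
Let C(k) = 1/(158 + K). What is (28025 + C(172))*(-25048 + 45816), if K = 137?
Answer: 2910116352/5 ≈ 5.8202e+8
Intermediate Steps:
C(k) = 1/295 (C(k) = 1/(158 + 137) = 1/295)
(28025 + C(172))*(-25048 + 45816) = (28025 + 1/295)*(-25048 + 45816) = (8267376/295)*20768 = 2910116352/5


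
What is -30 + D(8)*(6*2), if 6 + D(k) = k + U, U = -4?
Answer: -54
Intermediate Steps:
D(k) = -10 + k (D(k) = -6 + (k - 4) = -6 + (-4 + k) = -10 + k)
-30 + D(8)*(6*2) = -30 + (-10 + 8)*(6*2) = -30 - 2*12 = -30 - 24 = -54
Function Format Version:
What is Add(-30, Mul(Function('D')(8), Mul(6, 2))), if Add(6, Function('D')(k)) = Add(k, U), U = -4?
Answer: -54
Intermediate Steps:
Function('D')(k) = Add(-10, k) (Function('D')(k) = Add(-6, Add(k, -4)) = Add(-6, Add(-4, k)) = Add(-10, k))
Add(-30, Mul(Function('D')(8), Mul(6, 2))) = Add(-30, Mul(Add(-10, 8), Mul(6, 2))) = Add(-30, Mul(-2, 12)) = Add(-30, -24) = -54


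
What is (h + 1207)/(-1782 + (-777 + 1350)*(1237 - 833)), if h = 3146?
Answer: 1451/76570 ≈ 0.018950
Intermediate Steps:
(h + 1207)/(-1782 + (-777 + 1350)*(1237 - 833)) = (3146 + 1207)/(-1782 + (-777 + 1350)*(1237 - 833)) = 4353/(-1782 + 573*404) = 4353/(-1782 + 231492) = 4353/229710 = 4353*(1/229710) = 1451/76570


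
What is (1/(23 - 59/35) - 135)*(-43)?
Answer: 4329025/746 ≈ 5803.0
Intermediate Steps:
(1/(23 - 59/35) - 135)*(-43) = (1/(746/35) - 135)*(-43) = (35/746 - 135)*(-43) = -100675/746*(-43) = 4329025/746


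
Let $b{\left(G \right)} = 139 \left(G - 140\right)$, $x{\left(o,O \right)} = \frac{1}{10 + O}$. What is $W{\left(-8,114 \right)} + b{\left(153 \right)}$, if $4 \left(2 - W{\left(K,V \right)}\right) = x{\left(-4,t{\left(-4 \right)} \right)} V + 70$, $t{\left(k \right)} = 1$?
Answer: $\frac{19678}{11} \approx 1788.9$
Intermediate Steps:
$W{\left(K,V \right)} = - \frac{31}{2} - \frac{V}{44}$ ($W{\left(K,V \right)} = 2 - \frac{\frac{V}{10 + 1} + 70}{4} = 2 - \frac{\frac{V}{11} + 70}{4} = 2 - \frac{70 + \frac{V}{11}}{4} = 2 - \left(\frac{35}{2} + \frac{V}{44}\right) = - \frac{31}{2} - \frac{V}{44}$)
$b{\left(G \right)} = -19460 + 139 G$ ($b{\left(G \right)} = 139 \left(-140 + G\right) = -19460 + 139 G$)
$W{\left(-8,114 \right)} + b{\left(153 \right)} = \left(- \frac{31}{2} - \frac{57}{22}\right) + \left(-19460 + 139 \cdot 153\right) = \left(- \frac{31}{2} - \frac{57}{22}\right) + \left(-19460 + 21267\right) = - \frac{199}{11} + 1807 = \frac{19678}{11}$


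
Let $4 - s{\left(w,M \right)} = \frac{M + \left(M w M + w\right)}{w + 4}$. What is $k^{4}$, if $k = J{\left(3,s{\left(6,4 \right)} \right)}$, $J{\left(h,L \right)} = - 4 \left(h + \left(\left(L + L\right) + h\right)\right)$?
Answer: $\frac{429981696}{625} \approx 6.8797 \cdot 10^{5}$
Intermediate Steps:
$s{\left(w,M \right)} = 4 - \frac{M + w + w M^{2}}{4 + w}$ ($s{\left(w,M \right)} = 4 - \frac{M + \left(M w M + w\right)}{w + 4} = 4 - \frac{M + \left(w M^{2} + w\right)}{4 + w} = 4 - \frac{M + \left(w + w M^{2}\right)}{4 + w} = 4 - \frac{M + w + w M^{2}}{4 + w}$)
$J{\left(h,L \right)} = - 8 L - 8 h$ ($J{\left(h,L \right)} = - 4 \left(h + \left(2 L + h\right)\right) = - 4 \left(h + \left(h + 2 L\right)\right) = - 4 \left(2 L + 2 h\right) = - 8 L - 8 h$)
$k = \frac{144}{5}$ ($k = - 8 \frac{16 - 4 + 3 \cdot 6 - 6 \cdot 4^{2}}{4 + 6} - 24 = - 8 \frac{16 - 4 + 18 - 6 \cdot 16}{10} - 24 = - 8 \frac{16 - 4 + 18 - 96}{10} - 24 = - 8 \cdot \frac{1}{10} \left(-66\right) - 24 = \left(-8\right) \left(- \frac{33}{5}\right) - 24 = \frac{264}{5} - 24 = \frac{144}{5} \approx 28.8$)
$k^{4} = \left(\frac{144}{5}\right)^{4} = \frac{429981696}{625}$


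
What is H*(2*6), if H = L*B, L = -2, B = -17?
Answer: 408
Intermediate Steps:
H = 34 (H = -2*(-17) = 34)
H*(2*6) = 34*(2*6) = 34*12 = 408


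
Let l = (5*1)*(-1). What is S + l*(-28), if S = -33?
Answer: 107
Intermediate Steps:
l = -5 (l = 5*(-1) = -5)
S + l*(-28) = -33 - 5*(-28) = -33 + 140 = 107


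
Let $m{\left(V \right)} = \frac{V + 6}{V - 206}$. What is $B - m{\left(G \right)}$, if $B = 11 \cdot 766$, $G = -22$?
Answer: $\frac{480278}{57} \approx 8425.9$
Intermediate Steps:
$B = 8426$
$m{\left(V \right)} = \frac{6 + V}{-206 + V}$
$B - m{\left(G \right)} = 8426 - \frac{6 - 22}{-206 - 22} = 8426 - \frac{1}{-228} \left(-16\right) = 8426 - \left(- \frac{1}{228}\right) \left(-16\right) = 8426 - \frac{4}{57} = \frac{480278}{57}$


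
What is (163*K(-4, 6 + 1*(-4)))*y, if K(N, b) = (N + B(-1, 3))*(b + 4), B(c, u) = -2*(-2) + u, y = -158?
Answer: -463572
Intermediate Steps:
B(c, u) = 4 + u
K(N, b) = (4 + b)*(7 + N) (K(N, b) = (N + (4 + 3))*(b + 4) = (N + 7)*(4 + b) = (7 + N)*(4 + b) = (4 + b)*(7 + N))
(163*K(-4, 6 + 1*(-4)))*y = (163*(28 + 4*(-4) + 7*(6 + 1*(-4)) - 4*(6 + 1*(-4))))*(-158) = (163*(28 - 16 + 7*(6 - 4) - 4*(6 - 4)))*(-158) = (163*(28 - 16 + 7*2 - 4*2))*(-158) = (163*(28 - 16 + 14 - 8))*(-158) = (163*18)*(-158) = 2934*(-158) = -463572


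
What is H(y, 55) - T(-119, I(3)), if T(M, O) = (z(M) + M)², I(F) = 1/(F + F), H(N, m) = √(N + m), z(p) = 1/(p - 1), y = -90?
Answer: -203946961/14400 + I*√35 ≈ -14163.0 + 5.9161*I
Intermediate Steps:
z(p) = 1/(-1 + p)
I(F) = 1/(2*F)
T(M, O) = (M + 1/(-1 + M))² (T(M, O) = (1/(-1 + M) + M)² = (M + 1/(-1 + M))²)
H(y, 55) - T(-119, I(3)) = √(-90 + 55) - (-119 + 1/(-1 - 119))² = √(-35) - (-119 + 1/(-120))² = I*√35 - (-119 - 1/120)² = I*√35 - (-14281/120)² = I*√35 - 1*203946961/14400 = I*√35 - 203946961/14400 = -203946961/14400 + I*√35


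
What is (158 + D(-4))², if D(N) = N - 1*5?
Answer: 22201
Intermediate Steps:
D(N) = -5 + N (D(N) = N - 5 = -5 + N)
(158 + D(-4))² = (158 + (-5 - 4))² = (158 - 9)² = 149² = 22201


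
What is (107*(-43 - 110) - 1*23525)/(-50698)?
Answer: 19948/25349 ≈ 0.78693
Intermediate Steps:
(107*(-43 - 110) - 1*23525)/(-50698) = (107*(-153) - 23525)*(-1/50698) = (-16371 - 23525)*(-1/50698) = -39896*(-1/50698) = 19948/25349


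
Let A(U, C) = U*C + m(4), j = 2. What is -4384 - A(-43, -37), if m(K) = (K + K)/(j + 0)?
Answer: -5979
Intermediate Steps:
m(K) = K (m(K) = (K + K)/(2 + 0) = (2*K)/2 = (2*K)*(½) = K)
A(U, C) = 4 + C*U (A(U, C) = U*C + 4 = C*U + 4 = 4 + C*U)
-4384 - A(-43, -37) = -4384 - (4 - 37*(-43)) = -4384 - (4 + 1591) = -4384 - 1*1595 = -4384 - 1595 = -5979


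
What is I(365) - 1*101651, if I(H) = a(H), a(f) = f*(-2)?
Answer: -102381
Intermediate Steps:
a(f) = -2*f
I(H) = -2*H
I(365) - 1*101651 = -2*365 - 1*101651 = -730 - 101651 = -102381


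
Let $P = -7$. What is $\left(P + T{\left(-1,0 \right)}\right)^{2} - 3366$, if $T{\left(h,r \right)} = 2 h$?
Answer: $-3285$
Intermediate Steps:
$\left(P + T{\left(-1,0 \right)}\right)^{2} - 3366 = \left(-7 + 2 \left(-1\right)\right)^{2} - 3366 = \left(-7 - 2\right)^{2} - 3366 = \left(-9\right)^{2} - 3366 = 81 - 3366 = -3285$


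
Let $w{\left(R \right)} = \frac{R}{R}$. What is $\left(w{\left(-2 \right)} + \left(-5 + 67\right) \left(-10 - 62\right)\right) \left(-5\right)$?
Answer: $22315$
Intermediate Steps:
$w{\left(R \right)} = 1$
$\left(w{\left(-2 \right)} + \left(-5 + 67\right) \left(-10 - 62\right)\right) \left(-5\right) = \left(1 + \left(-5 + 67\right) \left(-10 - 62\right)\right) \left(-5\right) = \left(1 + 62 \left(-72\right)\right) \left(-5\right) = \left(1 - 4464\right) \left(-5\right) = \left(-4463\right) \left(-5\right) = 22315$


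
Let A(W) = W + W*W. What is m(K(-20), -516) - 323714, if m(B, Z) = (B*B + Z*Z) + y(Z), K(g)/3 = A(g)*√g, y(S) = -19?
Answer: -26049477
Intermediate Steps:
A(W) = W + W²
K(g) = 3*g^(3/2)*(1 + g) (K(g) = 3*((g*(1 + g))*√g) = 3*(g^(3/2)*(1 + g)) = 3*g^(3/2)*(1 + g))
m(B, Z) = -19 + B² + Z² (m(B, Z) = (B*B + Z*Z) - 19 = (B² + Z²) - 19 = -19 + B² + Z²)
m(K(-20), -516) - 323714 = (-19 + (3*(-20)^(3/2)*(1 - 20))² + (-516)²) - 323714 = (-19 + (3*(-40*I*√5)*(-19))² + 266256) - 323714 = (-19 + (2280*I*√5)² + 266256) - 323714 = (-19 - 25992000 + 266256) - 323714 = -25725763 - 323714 = -26049477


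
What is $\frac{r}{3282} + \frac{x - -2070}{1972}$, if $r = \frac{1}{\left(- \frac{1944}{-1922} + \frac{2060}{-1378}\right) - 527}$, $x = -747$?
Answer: $\frac{758262395366321}{1130230333409460} \approx 0.67089$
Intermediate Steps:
$r = - \frac{662129}{349262105}$ ($r = \frac{1}{\left(\left(-1944\right) \left(- \frac{1}{1922}\right) + 2060 \left(- \frac{1}{1378}\right)\right) - 527} = \frac{1}{\left(\frac{972}{961} - \frac{1030}{689}\right) - 527} = \frac{1}{- \frac{320122}{662129} - 527} = \frac{1}{- \frac{349262105}{662129}} = - \frac{662129}{349262105} \approx -0.0018958$)
$\frac{r}{3282} + \frac{x - -2070}{1972} = - \frac{662129}{349262105 \cdot 3282} + \frac{-747 - -2070}{1972} = \left(- \frac{662129}{349262105}\right) \frac{1}{3282} + \left(-747 + 2070\right) \frac{1}{1972} = - \frac{662129}{1146278228610} + 1323 \cdot \frac{1}{1972} = - \frac{662129}{1146278228610} + \frac{1323}{1972} = \frac{758262395366321}{1130230333409460}$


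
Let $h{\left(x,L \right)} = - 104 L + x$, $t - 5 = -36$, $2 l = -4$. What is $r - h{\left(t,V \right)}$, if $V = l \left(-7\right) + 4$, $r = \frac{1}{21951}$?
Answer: $\frac{41772754}{21951} \approx 1903.0$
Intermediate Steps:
$l = -2$ ($l = \frac{1}{2} \left(-4\right) = -2$)
$r = \frac{1}{21951} \approx 4.5556 \cdot 10^{-5}$
$t = -31$ ($t = 5 - 36 = -31$)
$V = 18$ ($V = \left(-2\right) \left(-7\right) + 4 = 14 + 4 = 18$)
$h{\left(x,L \right)} = x - 104 L$
$r - h{\left(t,V \right)} = \frac{1}{21951} - \left(-31 - 1872\right) = \frac{1}{21951} - -1903 = \frac{1}{21951} + 1903 = \frac{41772754}{21951}$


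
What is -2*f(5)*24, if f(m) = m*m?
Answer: -1200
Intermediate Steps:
f(m) = m²
-2*f(5)*24 = -2*5²*24 = -2*25*24 = -50*24 = -1200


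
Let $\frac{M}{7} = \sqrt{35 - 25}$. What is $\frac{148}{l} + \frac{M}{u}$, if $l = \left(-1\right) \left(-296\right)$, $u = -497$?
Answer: $\frac{1}{2} - \frac{\sqrt{10}}{71} \approx 0.45546$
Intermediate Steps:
$M = 7 \sqrt{10}$ ($M = 7 \sqrt{35 - 25} = 7 \sqrt{10} \approx 22.136$)
$l = 296$
$\frac{148}{l} + \frac{M}{u} = \frac{148}{296} + \frac{7 \sqrt{10}}{-497} = 148 \cdot \frac{1}{296} + 7 \sqrt{10} \left(- \frac{1}{497}\right) = \frac{1}{2} - \frac{\sqrt{10}}{71}$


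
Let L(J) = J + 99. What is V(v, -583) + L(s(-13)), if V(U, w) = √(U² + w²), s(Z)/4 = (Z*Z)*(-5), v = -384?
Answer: -3281 + √487345 ≈ -2582.9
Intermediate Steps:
s(Z) = -20*Z² (s(Z) = 4*((Z*Z)*(-5)) = 4*(Z²*(-5)) = 4*(-5*Z²) = -20*Z²)
L(J) = 99 + J
V(v, -583) + L(s(-13)) = √((-384)² + (-583)²) + (99 - 20*(-13)²) = √(147456 + 339889) + (99 - 20*169) = √487345 + (99 - 3380) = √487345 - 3281 = -3281 + √487345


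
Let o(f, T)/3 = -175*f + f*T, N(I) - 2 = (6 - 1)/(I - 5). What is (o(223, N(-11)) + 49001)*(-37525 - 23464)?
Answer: 65326598669/16 ≈ 4.0829e+9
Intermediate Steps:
N(I) = 2 + 5/(-5 + I) (N(I) = 2 + (6 - 1)/(I - 5) = 2 + 5/(-5 + I))
o(f, T) = -525*f + 3*T*f (o(f, T) = 3*(-175*f + f*T) = 3*(-175*f + T*f) = -525*f + 3*T*f)
(o(223, N(-11)) + 49001)*(-37525 - 23464) = (3*223*(-175 + (-5 + 2*(-11))/(-5 - 11)) + 49001)*(-37525 - 23464) = (3*223*(-175 + (-5 - 22)/(-16)) + 49001)*(-60989) = (3*223*(-175 - 1/16*(-27)) + 49001)*(-60989) = (3*223*(-175 + 27/16) + 49001)*(-60989) = (3*223*(-2773/16) + 49001)*(-60989) = (-1855137/16 + 49001)*(-60989) = -1071121/16*(-60989) = 65326598669/16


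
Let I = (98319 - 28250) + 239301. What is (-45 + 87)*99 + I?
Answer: 313528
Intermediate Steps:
I = 309370 (I = 70069 + 239301 = 309370)
(-45 + 87)*99 + I = (-45 + 87)*99 + 309370 = 42*99 + 309370 = 4158 + 309370 = 313528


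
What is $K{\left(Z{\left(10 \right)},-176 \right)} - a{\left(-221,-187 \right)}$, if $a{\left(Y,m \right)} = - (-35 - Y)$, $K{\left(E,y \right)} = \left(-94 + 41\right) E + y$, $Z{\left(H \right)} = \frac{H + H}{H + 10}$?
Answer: $-43$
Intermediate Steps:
$Z{\left(H \right)} = \frac{2 H}{10 + H}$
$K{\left(E,y \right)} = y - 53 E$ ($K{\left(E,y \right)} = - 53 E + y = y - 53 E$)
$a{\left(Y,m \right)} = 35 + Y$
$K{\left(Z{\left(10 \right)},-176 \right)} - a{\left(-221,-187 \right)} = \left(-176 - 53 \cdot 2 \cdot 10 \frac{1}{10 + 10}\right) - \left(35 - 221\right) = \left(-176 - 53 \cdot 2 \cdot 10 \cdot \frac{1}{20}\right) - -186 = \left(-176 - 53 \cdot 2 \cdot 10 \cdot \frac{1}{20}\right) + 186 = \left(-176 - 53\right) + 186 = -229 + 186 = -43$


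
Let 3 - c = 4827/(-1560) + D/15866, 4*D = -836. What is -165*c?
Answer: -831402561/825032 ≈ -1007.7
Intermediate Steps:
D = -209 (D = (¼)*(-836) = -209)
c = 25194017/4125160 (c = 3 - (4827/(-1560) - 209/15866) = 3 - (4827*(-1/1560) - 209*1/15866) = 3 - (-1609/520 - 209/15866) = 3 - 1*(-12818537/4125160) = 3 + 12818537/4125160 = 25194017/4125160 ≈ 6.1074)
-165*c = -165*25194017/4125160 = -831402561/825032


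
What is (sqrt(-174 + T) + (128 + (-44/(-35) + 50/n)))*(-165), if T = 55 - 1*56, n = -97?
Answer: -14423574/679 - 825*I*sqrt(7) ≈ -21242.0 - 2182.7*I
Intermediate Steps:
T = -1 (T = 55 - 56 = -1)
(sqrt(-174 + T) + (128 + (-44/(-35) + 50/n)))*(-165) = (sqrt(-174 - 1) + (128 + (-44/(-35) + 50/(-97))))*(-165) = (sqrt(-175) + (128 + (-44*(-1/35) + 50*(-1/97))))*(-165) = (5*I*sqrt(7) + (128 + (44/35 - 50/97)))*(-165) = (5*I*sqrt(7) + (128 + 2518/3395))*(-165) = (5*I*sqrt(7) + 437078/3395)*(-165) = (437078/3395 + 5*I*sqrt(7))*(-165) = -14423574/679 - 825*I*sqrt(7)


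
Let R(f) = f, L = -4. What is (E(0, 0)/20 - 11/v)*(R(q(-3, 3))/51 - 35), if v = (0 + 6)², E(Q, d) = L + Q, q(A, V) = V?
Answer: 3003/170 ≈ 17.665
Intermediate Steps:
E(Q, d) = -4 + Q
v = 36 (v = 6² = 36)
(E(0, 0)/20 - 11/v)*(R(q(-3, 3))/51 - 35) = ((-4 + 0)/20 - 11/36)*(3/51 - 35) = (-4*1/20 - 11*1/36)*(3*(1/51) - 35) = (-⅕ - 11/36)*(1/17 - 35) = -91/180*(-594/17) = 3003/170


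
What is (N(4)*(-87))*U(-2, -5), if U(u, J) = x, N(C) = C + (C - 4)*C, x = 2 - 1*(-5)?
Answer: -2436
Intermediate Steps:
x = 7 (x = 2 + 5 = 7)
N(C) = C + C*(-4 + C) (N(C) = C + (-4 + C)*C = C + C*(-4 + C))
U(u, J) = 7
(N(4)*(-87))*U(-2, -5) = ((4*(-3 + 4))*(-87))*7 = ((4*1)*(-87))*7 = (4*(-87))*7 = -348*7 = -2436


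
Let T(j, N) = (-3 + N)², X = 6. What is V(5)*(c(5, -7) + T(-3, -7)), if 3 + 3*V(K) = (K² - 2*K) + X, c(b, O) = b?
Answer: 630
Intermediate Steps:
V(K) = 1 - 2*K/3 + K²/3 (V(K) = -1 + ((K² - 2*K) + 6)/3 = -1 + (6 + K² - 2*K)/3 = -1 + (2 - 2*K/3 + K²/3) = 1 - 2*K/3 + K²/3)
V(5)*(c(5, -7) + T(-3, -7)) = (1 - ⅔*5 + (⅓)*5²)*(5 + (-3 - 7)²) = (1 - 10/3 + (⅓)*25)*(5 + (-10)²) = (1 - 10/3 + 25/3)*(5 + 100) = 6*105 = 630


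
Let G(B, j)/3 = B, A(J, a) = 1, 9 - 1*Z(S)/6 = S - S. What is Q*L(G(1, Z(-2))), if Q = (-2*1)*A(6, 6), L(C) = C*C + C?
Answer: -24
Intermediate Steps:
Z(S) = 54 (Z(S) = 54 - 6*(S - S) = 54 - 6*0 = 54 + 0 = 54)
G(B, j) = 3*B
L(C) = C + C**2 (L(C) = C**2 + C = C + C**2)
Q = -2 (Q = -2*1*1 = -2*1 = -2)
Q*L(G(1, Z(-2))) = -2*3*1*(1 + 3*1) = -6*(1 + 3) = -6*4 = -2*12 = -24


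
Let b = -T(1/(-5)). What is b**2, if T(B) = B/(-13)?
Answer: 1/4225 ≈ 0.00023669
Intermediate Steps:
T(B) = -B/13 (T(B) = B*(-1/13) = -B/13)
b = -1/65 (b = -(-1)/(13*(-5)) = -(-1)*(-1)/(13*5) = -1*1/65 = -1/65 ≈ -0.015385)
b**2 = (-1/65)**2 = 1/4225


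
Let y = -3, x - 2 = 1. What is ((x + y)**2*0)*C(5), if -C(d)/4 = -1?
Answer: 0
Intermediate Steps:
x = 3 (x = 2 + 1 = 3)
C(d) = 4 (C(d) = -4*(-1) = 4)
((x + y)**2*0)*C(5) = ((3 - 3)**2*0)*4 = (0**2*0)*4 = (0*0)*4 = 0*4 = 0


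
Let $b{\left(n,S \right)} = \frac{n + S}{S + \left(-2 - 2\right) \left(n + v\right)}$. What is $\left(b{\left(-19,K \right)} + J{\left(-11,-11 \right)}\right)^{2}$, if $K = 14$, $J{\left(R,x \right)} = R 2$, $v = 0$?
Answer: $\frac{157609}{324} \approx 486.45$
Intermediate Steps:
$J{\left(R,x \right)} = 2 R$
$b{\left(n,S \right)} = \frac{S + n}{S - 4 n}$ ($b{\left(n,S \right)} = \frac{n + S}{S + \left(-2 - 2\right) \left(n + 0\right)} = \frac{S + n}{S - 4 n}$)
$\left(b{\left(-19,K \right)} + J{\left(-11,-11 \right)}\right)^{2} = \left(\frac{14 - 19}{14 - -76} + 2 \left(-11\right)\right)^{2} = \left(\frac{1}{14 + 76} \left(-5\right) - 22\right)^{2} = \left(\frac{1}{90} \left(-5\right) - 22\right)^{2} = \left(- \frac{1}{18} - 22\right)^{2} = \left(- \frac{397}{18}\right)^{2} = \frac{157609}{324}$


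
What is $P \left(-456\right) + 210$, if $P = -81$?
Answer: $37146$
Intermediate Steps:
$P \left(-456\right) + 210 = \left(-81\right) \left(-456\right) + 210 = 36936 + 210 = 37146$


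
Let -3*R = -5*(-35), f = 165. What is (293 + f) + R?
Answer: 1199/3 ≈ 399.67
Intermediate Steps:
R = -175/3 (R = -(-5)*(-35)/3 = -⅓*175 = -175/3 ≈ -58.333)
(293 + f) + R = (293 + 165) - 175/3 = 458 - 175/3 = 1199/3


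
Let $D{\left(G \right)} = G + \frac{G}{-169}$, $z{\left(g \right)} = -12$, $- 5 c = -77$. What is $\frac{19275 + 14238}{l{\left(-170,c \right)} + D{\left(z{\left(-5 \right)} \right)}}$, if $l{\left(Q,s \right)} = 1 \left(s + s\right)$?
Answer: $\frac{28318485}{15946} \approx 1775.9$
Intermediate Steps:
$c = \frac{77}{5}$ ($c = \left(- \frac{1}{5}\right) \left(-77\right) = \frac{77}{5} \approx 15.4$)
$l{\left(Q,s \right)} = 2 s$ ($l{\left(Q,s \right)} = 1 \cdot 2 s = 2 s$)
$D{\left(G \right)} = \frac{168 G}{169}$ ($D{\left(G \right)} = G + G \left(- \frac{1}{169}\right) = G - \frac{G}{169} = \frac{168 G}{169}$)
$\frac{19275 + 14238}{l{\left(-170,c \right)} + D{\left(z{\left(-5 \right)} \right)}} = \frac{19275 + 14238}{2 \cdot \frac{77}{5} + \frac{168}{169} \left(-12\right)} = \frac{33513}{\frac{154}{5} - \frac{2016}{169}} = \frac{33513}{\frac{15946}{845}} = 33513 \cdot \frac{845}{15946} = \frac{28318485}{15946}$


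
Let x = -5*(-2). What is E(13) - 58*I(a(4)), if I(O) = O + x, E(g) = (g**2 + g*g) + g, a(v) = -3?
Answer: -55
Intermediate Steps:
E(g) = g + 2*g**2 (E(g) = (g**2 + g**2) + g = 2*g**2 + g = g + 2*g**2)
x = 10
I(O) = 10 + O (I(O) = O + 10 = 10 + O)
E(13) - 58*I(a(4)) = 13*(1 + 2*13) - 58*(10 - 3) = 13*(1 + 26) - 58*7 = 13*27 - 406 = 351 - 406 = -55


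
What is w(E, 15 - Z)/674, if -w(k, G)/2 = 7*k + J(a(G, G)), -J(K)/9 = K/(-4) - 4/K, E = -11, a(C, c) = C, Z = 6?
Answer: 211/1348 ≈ 0.15653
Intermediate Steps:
J(K) = 36/K + 9*K/4 (J(K) = -9*(K/(-4) - 4/K) = -9*(K*(-¼) - 4/K) = -9*(-K/4 - 4/K) = -9*(-4/K - K/4) = 36/K + 9*K/4)
w(k, G) = -72/G - 14*k - 9*G/2 (w(k, G) = -2*(7*k + (36/G + 9*G/4)) = -2*(7*k + 36/G + 9*G/4) = -72/G - 14*k - 9*G/2)
w(E, 15 - Z)/674 = (-72/(15 - 1*6) - 14*(-11) - 9*(15 - 1*6)/2)/674 = (-72/(15 - 6) + 154 - 9*(15 - 6)/2)*(1/674) = (-72/9 + 154 - 9/2*9)*(1/674) = (-72*⅑ + 154 - 81/2)*(1/674) = (-8 + 154 - 81/2)*(1/674) = (211/2)*(1/674) = 211/1348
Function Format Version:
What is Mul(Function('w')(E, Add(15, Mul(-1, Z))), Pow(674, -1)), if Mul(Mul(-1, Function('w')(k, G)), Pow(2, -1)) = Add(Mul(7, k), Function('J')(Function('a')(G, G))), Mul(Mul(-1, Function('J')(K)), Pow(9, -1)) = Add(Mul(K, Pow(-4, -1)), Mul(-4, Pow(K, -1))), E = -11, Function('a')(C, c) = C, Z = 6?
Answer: Rational(211, 1348) ≈ 0.15653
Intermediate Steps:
Function('J')(K) = Add(Mul(36, Pow(K, -1)), Mul(Rational(9, 4), K)) (Function('J')(K) = Mul(-9, Add(Mul(K, Pow(-4, -1)), Mul(-4, Pow(K, -1)))) = Mul(-9, Add(Mul(K, Rational(-1, 4)), Mul(-4, Pow(K, -1)))) = Mul(-9, Add(Mul(Rational(-1, 4), K), Mul(-4, Pow(K, -1)))) = Mul(-9, Add(Mul(-4, Pow(K, -1)), Mul(Rational(-1, 4), K))) = Add(Mul(36, Pow(K, -1)), Mul(Rational(9, 4), K)))
Function('w')(k, G) = Add(Mul(-72, Pow(G, -1)), Mul(-14, k), Mul(Rational(-9, 2), G)) (Function('w')(k, G) = Mul(-2, Add(Mul(7, k), Add(Mul(36, Pow(G, -1)), Mul(Rational(9, 4), G)))) = Mul(-2, Add(Mul(7, k), Mul(36, Pow(G, -1)), Mul(Rational(9, 4), G))) = Add(Mul(-72, Pow(G, -1)), Mul(-14, k), Mul(Rational(-9, 2), G)))
Mul(Function('w')(E, Add(15, Mul(-1, Z))), Pow(674, -1)) = Mul(Add(Mul(-72, Pow(Add(15, Mul(-1, 6)), -1)), Mul(-14, -11), Mul(Rational(-9, 2), Add(15, Mul(-1, 6)))), Pow(674, -1)) = Mul(Add(Mul(-72, Pow(Add(15, -6), -1)), 154, Mul(Rational(-9, 2), Add(15, -6))), Rational(1, 674)) = Mul(Add(Mul(-72, Pow(9, -1)), 154, Mul(Rational(-9, 2), 9)), Rational(1, 674)) = Mul(Add(Mul(-72, Rational(1, 9)), 154, Rational(-81, 2)), Rational(1, 674)) = Mul(Add(-8, 154, Rational(-81, 2)), Rational(1, 674)) = Mul(Rational(211, 2), Rational(1, 674)) = Rational(211, 1348)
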